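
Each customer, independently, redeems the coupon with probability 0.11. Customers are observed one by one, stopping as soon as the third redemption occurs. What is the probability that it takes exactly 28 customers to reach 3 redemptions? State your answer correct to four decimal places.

0.0254

Y = trial on which the third success occurs; negative binomial, r=3, p=0.11.
P(Y=28) = C(27,2) · p^3 · (1−p)^25
= 351 · 0.001331 · 0.054294 = 0.025365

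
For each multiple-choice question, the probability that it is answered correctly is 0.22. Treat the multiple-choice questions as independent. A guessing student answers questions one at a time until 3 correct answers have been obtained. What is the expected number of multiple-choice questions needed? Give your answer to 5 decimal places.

13.63636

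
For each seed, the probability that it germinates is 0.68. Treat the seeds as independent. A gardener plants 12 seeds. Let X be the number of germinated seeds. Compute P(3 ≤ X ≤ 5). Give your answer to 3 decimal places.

0.054

X ~ Binomial(12, 0.68); P(3 ≤ X ≤ 5) = Σ C(12,k) p^k (1−p)^(12−k) over k:
  k=3: C(12,3)·0.68^3·0.32^9 = 0.00243
  k=4: C(12,4)·0.68^4·0.32^8 = 0.01164
  k=5: C(12,5)·0.68^5·0.32^7 = 0.03957
Total = 0.05364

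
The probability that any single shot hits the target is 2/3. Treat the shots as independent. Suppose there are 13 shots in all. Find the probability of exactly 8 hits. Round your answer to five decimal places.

X ~ Binomial(n=13, p=0.666667).
P(X=8) = C(13,8) · p^8 · (1−p)^5
= 1287 · 0.039018 · 0.0041152 = 0.2066532

0.20665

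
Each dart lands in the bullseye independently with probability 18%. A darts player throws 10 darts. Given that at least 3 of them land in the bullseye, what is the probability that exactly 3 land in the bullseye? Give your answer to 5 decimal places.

X ~ Binomial(10, 0.18). Want P(X=3 | X≥3) = P(X=3) / P(X≥3).
P(X=3) = C(10,3)·0.18^3·0.82^7 = 0.1744599
P(X≥3) = 1 − 0.1374480 − 0.3017152 − 0.2980357 = 0.2628010
Ratio = 0.1744599 / 0.2628010 = 0.6638480

0.66385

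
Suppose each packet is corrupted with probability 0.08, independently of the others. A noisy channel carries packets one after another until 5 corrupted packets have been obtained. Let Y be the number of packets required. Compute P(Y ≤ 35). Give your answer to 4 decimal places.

Finishing within 35 packets ⇔ at least 5 successes in the first 35. With X ~ Binomial(35, 0.08), P(Y ≤ 35) = 1 − P(X ≤ 4).
  k=0: C(35,0)·0.08^0·0.92^35 = 0.054022
  k=1: C(35,1)·0.08^1·0.92^34 = 0.164416
  k=2: C(35,2)·0.08^2·0.92^33 = 0.243050
  k=3: C(35,3)·0.08^3·0.92^32 = 0.232482
  k=4: C(35,4)·0.08^4·0.92^31 = 0.161727
1 − 0.855698 = 0.144302

0.1443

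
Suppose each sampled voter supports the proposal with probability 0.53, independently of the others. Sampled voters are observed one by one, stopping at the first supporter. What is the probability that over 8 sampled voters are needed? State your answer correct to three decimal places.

Y = number of sampled voters to the first success; geometric, p = 0.53.
P(Y > 8) = P(first 8 all fail) = (1−p)^8 = 0.00238

0.002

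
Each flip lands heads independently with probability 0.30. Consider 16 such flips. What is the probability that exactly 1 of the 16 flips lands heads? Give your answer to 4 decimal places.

0.0228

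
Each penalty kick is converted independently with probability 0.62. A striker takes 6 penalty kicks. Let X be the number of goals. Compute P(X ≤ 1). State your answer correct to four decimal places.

X ~ Binomial(6, 0.62); P(X ≤ 1) = Σ C(6,k) p^k (1−p)^(6−k) over k:
  k=0: C(6,0)·0.62^0·0.38^6 = 0.003011
  k=1: C(6,1)·0.62^1·0.38^5 = 0.029475
Total = 0.032486

0.0325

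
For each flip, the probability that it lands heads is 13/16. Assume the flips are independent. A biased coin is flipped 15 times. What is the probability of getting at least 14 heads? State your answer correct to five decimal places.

0.19808

X ~ Binomial(15, 0.8125); P(X ≥ 14) = Σ C(15,k) p^k (1−p)^(15−k) over k:
  k=14: C(15,14)·0.8125^14·0.1875^1 = 0.1536808
  k=15: C(15,15)·0.8125^15·0.1875^0 = 0.0443967
Total = 0.1980775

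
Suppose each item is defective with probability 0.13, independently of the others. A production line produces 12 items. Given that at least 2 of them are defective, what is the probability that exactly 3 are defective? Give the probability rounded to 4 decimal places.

0.2907

X ~ Binomial(12, 0.13). Want P(X=3 | X≥2) = P(X=3) / P(X≥2).
P(X=3) = C(12,3)·0.13^3·0.87^9 = 0.138015
P(X≥2) = 1 − 0.188032 − 0.337160 = 0.474808
Ratio = 0.138015 / 0.474808 = 0.290675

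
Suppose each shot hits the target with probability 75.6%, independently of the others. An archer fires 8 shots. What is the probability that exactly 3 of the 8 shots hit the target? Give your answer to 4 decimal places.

X ~ Binomial(n=8, p=0.756).
P(X=3) = C(8,3) · p^3 · (1−p)^5
= 56 · 0.43208 · 0.00086487 = 0.020927

0.0209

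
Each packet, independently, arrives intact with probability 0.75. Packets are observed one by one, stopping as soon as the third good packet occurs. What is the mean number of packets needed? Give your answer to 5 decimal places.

4.00000

Y = total packets until the third success; negative binomial with r=3, p=0.75.
E[Y] = r / p = 3 / 0.75 = 4.0000000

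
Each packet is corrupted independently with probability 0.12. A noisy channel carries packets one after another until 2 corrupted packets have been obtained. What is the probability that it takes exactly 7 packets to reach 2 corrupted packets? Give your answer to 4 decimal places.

Y = trial on which the second success occurs; negative binomial, r=2, p=0.12.
P(Y=7) = C(6,1) · p^2 · (1−p)^5
= 6 · 0.0144 · 0.52773 = 0.045596

0.0456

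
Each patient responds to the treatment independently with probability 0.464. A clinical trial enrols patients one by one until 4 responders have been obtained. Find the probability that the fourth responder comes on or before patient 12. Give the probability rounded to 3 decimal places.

0.886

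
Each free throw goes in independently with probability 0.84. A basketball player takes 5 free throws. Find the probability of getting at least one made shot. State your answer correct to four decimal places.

P(at least one) = 1 − P(none) = 1 − (1 − 0.84)^5
= 1 − 0.000105 = 0.999895

0.9999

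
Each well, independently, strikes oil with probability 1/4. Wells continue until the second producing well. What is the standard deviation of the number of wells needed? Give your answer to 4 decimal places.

4.8990

Y = total wells until the second success; negative binomial with r=2, p=0.25.
SD(Y) = √[r(1−p)/p²] = √(24.000000) = 4.898979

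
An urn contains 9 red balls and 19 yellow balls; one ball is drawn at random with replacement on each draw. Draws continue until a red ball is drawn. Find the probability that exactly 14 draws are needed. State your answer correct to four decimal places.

0.0021

Geometric (trials to first success), p = 0.321429.
P(Y = 14) = (1−p)^13 · p = 0.0064676 · 0.321429 = 0.002079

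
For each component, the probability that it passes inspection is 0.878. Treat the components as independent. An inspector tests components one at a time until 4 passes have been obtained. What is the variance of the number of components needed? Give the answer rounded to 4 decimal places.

0.6330

Y = total components until the fourth success; negative binomial with r=4, p=0.878.
Var(Y) = r(1−p)/p² = 4·0.122 / 0.878² = 0.633039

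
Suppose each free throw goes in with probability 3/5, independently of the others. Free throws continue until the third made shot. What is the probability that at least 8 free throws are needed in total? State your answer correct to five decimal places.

Needing more than 7 free throws ⇔ fewer than 3 successes in the first 7. With X ~ Binomial(7, 0.60), P(Y > 7) = P(X ≤ 2).
  k=0: C(7,0)·0.60^0·0.40^7 = 0.0016384
  k=1: C(7,1)·0.60^1·0.40^6 = 0.0172032
  k=2: C(7,2)·0.60^2·0.40^5 = 0.0774144
P(X ≤ 2) = 0.0962560

0.09626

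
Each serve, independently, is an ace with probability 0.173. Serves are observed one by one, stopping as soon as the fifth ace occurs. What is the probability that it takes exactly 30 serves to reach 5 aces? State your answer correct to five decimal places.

Y = trial on which the fifth success occurs; negative binomial, r=5, p=0.173.
P(Y=30) = C(29,4) · p^5 · (1−p)^25
= 23751 · 0.00015496 · 0.0086624 = 0.0318823

0.03188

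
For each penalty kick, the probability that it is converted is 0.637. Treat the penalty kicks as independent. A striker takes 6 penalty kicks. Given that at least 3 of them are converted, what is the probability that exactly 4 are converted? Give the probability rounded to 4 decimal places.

X ~ Binomial(6, 0.637). Want P(X=4 | X≥3) = P(X=4) / P(X≥3).
P(X=4) = C(6,4)·0.637^4·0.363^2 = 0.325433
P(X≥3) = 1 − 0.002288 − 0.024089 − 0.105681 = 0.867942
Ratio = 0.325433 / 0.867942 = 0.374948

0.3749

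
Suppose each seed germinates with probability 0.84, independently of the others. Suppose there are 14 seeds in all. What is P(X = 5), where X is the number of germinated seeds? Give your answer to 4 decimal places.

0.0001

X ~ Binomial(n=14, p=0.84).
P(X=5) = C(14,5) · p^5 · (1−p)^9
= 2002 · 0.41821 · 6.8719e-08 = 0.000058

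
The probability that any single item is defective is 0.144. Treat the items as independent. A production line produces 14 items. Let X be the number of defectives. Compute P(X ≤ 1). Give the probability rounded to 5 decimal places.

0.38049

X ~ Binomial(14, 0.144); P(X ≤ 1) = Σ C(14,k) p^k (1−p)^(14−k) over k:
  k=0: C(14,0)·0.144^0·0.856^14 = 0.1134051
  k=1: C(14,1)·0.144^1·0.856^13 = 0.2670850
Total = 0.3804901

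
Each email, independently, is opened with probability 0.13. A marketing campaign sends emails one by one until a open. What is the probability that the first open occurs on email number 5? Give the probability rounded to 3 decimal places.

0.074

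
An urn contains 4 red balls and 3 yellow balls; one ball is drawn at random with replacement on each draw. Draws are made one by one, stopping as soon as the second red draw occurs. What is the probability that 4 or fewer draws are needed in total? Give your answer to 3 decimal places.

0.786

Finishing within 4 draws ⇔ at least 2 successes in the first 4. With X ~ Binomial(4, 0.571429), P(Y ≤ 4) = 1 − P(X ≤ 1).
  k=0: C(4,0)·0.571429^0·0.428571^4 = 0.03374
  k=1: C(4,1)·0.571429^1·0.428571^3 = 0.17993
1 − 0.21366 = 0.78634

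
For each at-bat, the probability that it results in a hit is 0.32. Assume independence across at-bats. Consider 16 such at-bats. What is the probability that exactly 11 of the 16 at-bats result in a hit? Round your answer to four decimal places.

0.0023

X ~ Binomial(n=16, p=0.32).
P(X=11) = C(16,11) · p^11 · (1−p)^5
= 4368 · 3.6029e-06 · 0.14539 = 0.002288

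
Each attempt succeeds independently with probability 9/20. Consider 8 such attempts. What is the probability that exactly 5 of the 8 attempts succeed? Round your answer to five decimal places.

0.17192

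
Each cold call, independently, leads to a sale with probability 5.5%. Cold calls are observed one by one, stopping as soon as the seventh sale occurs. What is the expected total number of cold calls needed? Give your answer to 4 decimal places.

127.2727

Y = total cold calls until the seventh success; negative binomial with r=7, p=0.055.
E[Y] = r / p = 7 / 0.055 = 127.272727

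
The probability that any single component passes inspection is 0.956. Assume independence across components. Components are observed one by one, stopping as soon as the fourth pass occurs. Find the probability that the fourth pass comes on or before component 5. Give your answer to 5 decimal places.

0.98229

Finishing within 5 components ⇔ at least 4 successes in the first 5. With X ~ Binomial(5, 0.956), P(Y ≤ 5) = 1 − P(X ≤ 3).
  k=0: C(5,0)·0.956^0·0.044^5 = 0.0000002
  k=1: C(5,1)·0.956^1·0.044^4 = 0.0000179
  k=2: C(5,2)·0.956^2·0.044^3 = 0.0007785
  k=3: C(5,3)·0.956^3·0.044^2 = 0.0169153
1 − 0.0177119 = 0.9822881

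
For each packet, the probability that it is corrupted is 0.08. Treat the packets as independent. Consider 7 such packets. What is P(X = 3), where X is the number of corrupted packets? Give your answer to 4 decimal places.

X ~ Binomial(n=7, p=0.08).
P(X=3) = C(7,3) · p^3 · (1−p)^4
= 35 · 0.000512 · 0.71639 = 0.012838

0.0128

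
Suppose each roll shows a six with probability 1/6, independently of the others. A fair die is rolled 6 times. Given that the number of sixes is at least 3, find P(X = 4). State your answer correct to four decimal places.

0.1290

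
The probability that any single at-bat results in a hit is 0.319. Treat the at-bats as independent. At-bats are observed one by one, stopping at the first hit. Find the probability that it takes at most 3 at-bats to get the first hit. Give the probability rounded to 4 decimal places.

0.6842

Y = number of at-bats to the first success; geometric, p = 0.319.
P(Y ≤ 3) = 1 − (1−p)^3 = 1 − 0.315821 = 0.684179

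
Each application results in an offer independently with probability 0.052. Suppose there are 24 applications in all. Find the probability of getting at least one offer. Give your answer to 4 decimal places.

0.7224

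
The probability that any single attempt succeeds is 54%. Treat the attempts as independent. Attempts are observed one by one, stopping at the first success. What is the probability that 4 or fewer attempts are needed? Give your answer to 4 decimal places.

0.9552

Y = number of attempts to the first success; geometric, p = 0.54.
P(Y ≤ 4) = 1 − (1−p)^4 = 1 − 0.044775 = 0.955225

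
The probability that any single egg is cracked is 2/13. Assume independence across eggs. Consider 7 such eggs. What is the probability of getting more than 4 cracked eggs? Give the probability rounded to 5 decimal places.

X ~ Binomial(7, 0.153846); P(X ≥ 5) = Σ C(7,k) p^k (1−p)^(7−k) over k:
  k=5: C(7,5)·0.153846^5·0.846154^2 = 0.0012958
  k=6: C(7,6)·0.153846^6·0.846154^1 = 0.0000785
  k=7: C(7,7)·0.153846^7·0.846154^0 = 0.0000020
Total = 0.0013764

0.00138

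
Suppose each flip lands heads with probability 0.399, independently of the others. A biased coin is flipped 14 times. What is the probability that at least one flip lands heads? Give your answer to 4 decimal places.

0.9992

P(at least one) = 1 − P(none) = 1 − (1 − 0.399)^14
= 1 − 0.000802 = 0.999198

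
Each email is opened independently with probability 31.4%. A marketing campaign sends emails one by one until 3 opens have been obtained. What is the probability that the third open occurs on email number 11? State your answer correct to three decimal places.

0.068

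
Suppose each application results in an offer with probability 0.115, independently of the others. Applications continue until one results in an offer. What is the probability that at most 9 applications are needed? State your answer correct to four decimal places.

Y = number of applications to the first success; geometric, p = 0.115.
P(Y ≤ 9) = 1 − (1−p)^9 = 1 − 0.333035 = 0.666965

0.6670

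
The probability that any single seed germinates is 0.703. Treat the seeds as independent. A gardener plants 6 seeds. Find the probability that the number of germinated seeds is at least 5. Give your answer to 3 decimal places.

0.427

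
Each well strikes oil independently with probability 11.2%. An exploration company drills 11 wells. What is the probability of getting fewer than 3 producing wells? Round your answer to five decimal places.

0.88322

X ~ Binomial(11, 0.112); P(X ≤ 2) = Σ C(11,k) p^k (1−p)^(11−k) over k:
  k=0: C(11,0)·0.112^0·0.888^11 = 0.2707339
  k=1: C(11,1)·0.112^1·0.888^10 = 0.3756128
  k=2: C(11,2)·0.112^2·0.888^9 = 0.2368729
Total = 0.8832196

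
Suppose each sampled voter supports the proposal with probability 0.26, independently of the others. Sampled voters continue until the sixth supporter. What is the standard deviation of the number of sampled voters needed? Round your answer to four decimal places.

8.1043

Y = total sampled voters until the sixth success; negative binomial with r=6, p=0.26.
SD(Y) = √[r(1−p)/p²] = √(65.680473) = 8.104349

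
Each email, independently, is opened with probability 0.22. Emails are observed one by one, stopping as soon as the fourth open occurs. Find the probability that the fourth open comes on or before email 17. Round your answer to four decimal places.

0.5333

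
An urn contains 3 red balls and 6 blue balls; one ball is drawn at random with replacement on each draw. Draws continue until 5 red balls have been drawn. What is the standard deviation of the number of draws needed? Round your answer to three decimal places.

5.477

Y = total draws until the fifth success; negative binomial with r=5, p=0.333333.
SD(Y) = √[r(1−p)/p²] = √(30.00000) = 5.47723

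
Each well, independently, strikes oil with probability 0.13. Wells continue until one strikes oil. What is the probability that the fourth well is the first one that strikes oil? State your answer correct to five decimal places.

Geometric (trials to first success), p = 0.13.
P(Y = 4) = (1−p)^3 · p = 0.6585 · 0.13 = 0.0856054

0.08561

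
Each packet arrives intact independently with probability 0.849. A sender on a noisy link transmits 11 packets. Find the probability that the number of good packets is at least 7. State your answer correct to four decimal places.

0.9837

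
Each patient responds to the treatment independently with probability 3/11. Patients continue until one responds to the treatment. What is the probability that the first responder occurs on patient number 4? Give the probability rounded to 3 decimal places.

0.105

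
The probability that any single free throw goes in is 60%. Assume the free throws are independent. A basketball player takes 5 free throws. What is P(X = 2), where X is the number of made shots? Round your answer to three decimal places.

0.230

X ~ Binomial(n=5, p=0.60).
P(X=2) = C(5,2) · p^2 · (1−p)^3
= 10 · 0.36 · 0.064 = 0.23040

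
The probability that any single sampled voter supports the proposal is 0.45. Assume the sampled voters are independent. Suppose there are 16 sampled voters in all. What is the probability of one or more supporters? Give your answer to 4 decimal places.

0.9999

P(at least one) = 1 − P(none) = 1 − (1 − 0.45)^16
= 1 − 0.000070 = 0.999930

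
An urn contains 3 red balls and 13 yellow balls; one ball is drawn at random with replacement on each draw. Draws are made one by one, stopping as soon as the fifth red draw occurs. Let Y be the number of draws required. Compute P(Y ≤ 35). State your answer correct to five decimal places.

0.81177

Finishing within 35 draws ⇔ at least 5 successes in the first 35. With X ~ Binomial(35, 0.1875), P(Y ≤ 35) = 1 − P(X ≤ 4).
  k=0: C(35,0)·0.1875^0·0.8125^35 = 0.0006979
  k=1: C(35,1)·0.1875^1·0.8125^34 = 0.0056372
  k=2: C(35,2)·0.1875^2·0.8125^33 = 0.0221152
  k=3: C(35,3)·0.1875^3·0.8125^32 = 0.0561386
  k=4: C(35,4)·0.1875^4·0.8125^31 = 0.1036404
1 − 0.1882293 = 0.8117707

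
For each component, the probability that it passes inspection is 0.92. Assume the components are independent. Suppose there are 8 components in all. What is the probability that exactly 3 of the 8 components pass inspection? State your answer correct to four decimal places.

0.0001

X ~ Binomial(n=8, p=0.92).
P(X=3) = C(8,3) · p^3 · (1−p)^5
= 56 · 0.77869 · 3.2768e-06 = 0.000143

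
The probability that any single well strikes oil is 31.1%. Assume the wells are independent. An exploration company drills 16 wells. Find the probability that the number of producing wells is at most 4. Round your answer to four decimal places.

0.4120

X ~ Binomial(16, 0.311); P(X ≤ 4) = Σ C(16,k) p^k (1−p)^(16−k) over k:
  k=0: C(16,0)·0.311^0·0.689^16 = 0.002579
  k=1: C(16,1)·0.311^1·0.689^15 = 0.018628
  k=2: C(16,2)·0.311^2·0.689^14 = 0.063062
  k=3: C(16,3)·0.311^3·0.689^13 = 0.132837
  k=4: C(16,4)·0.311^4·0.689^12 = 0.194869
Total = 0.411976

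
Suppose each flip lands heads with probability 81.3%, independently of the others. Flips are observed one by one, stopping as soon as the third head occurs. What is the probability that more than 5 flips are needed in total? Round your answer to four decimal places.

0.0484

Needing more than 5 flips ⇔ fewer than 3 successes in the first 5. With X ~ Binomial(5, 0.813), P(Y > 5) = P(X ≤ 2).
  k=0: C(5,0)·0.813^0·0.187^5 = 0.000229
  k=1: C(5,1)·0.813^1·0.187^4 = 0.004971
  k=2: C(5,2)·0.813^2·0.187^3 = 0.043222
P(X ≤ 2) = 0.048422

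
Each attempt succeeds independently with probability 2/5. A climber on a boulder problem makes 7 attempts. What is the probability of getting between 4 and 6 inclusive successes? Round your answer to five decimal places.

X ~ Binomial(7, 0.40); P(4 ≤ X ≤ 6) = Σ C(7,k) p^k (1−p)^(7−k) over k:
  k=4: C(7,4)·0.40^4·0.60^3 = 0.1935360
  k=5: C(7,5)·0.40^5·0.60^2 = 0.0774144
  k=6: C(7,6)·0.40^6·0.60^1 = 0.0172032
Total = 0.2881536

0.28815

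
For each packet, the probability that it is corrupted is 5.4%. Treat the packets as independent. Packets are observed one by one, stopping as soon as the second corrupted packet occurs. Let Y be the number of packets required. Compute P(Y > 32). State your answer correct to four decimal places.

0.4784

Needing more than 32 packets ⇔ fewer than 2 successes in the first 32. With X ~ Binomial(32, 0.054), P(Y > 32) = P(X ≤ 1).
  k=0: C(32,0)·0.054^0·0.946^32 = 0.169245
  k=1: C(32,1)·0.054^1·0.946^31 = 0.309150
P(X ≤ 1) = 0.478395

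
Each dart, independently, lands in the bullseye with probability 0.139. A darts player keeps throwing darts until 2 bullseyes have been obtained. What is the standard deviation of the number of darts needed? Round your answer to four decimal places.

Y = total darts until the second success; negative binomial with r=2, p=0.139.
SD(Y) = √[r(1−p)/p²] = √(89.125822) = 9.440647

9.4406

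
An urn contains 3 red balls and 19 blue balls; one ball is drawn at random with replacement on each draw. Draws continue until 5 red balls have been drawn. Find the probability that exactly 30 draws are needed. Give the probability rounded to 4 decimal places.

0.0287

Y = trial on which the fifth success occurs; negative binomial, r=5, p=0.136364.
P(Y=30) = C(29,4) · p^5 · (1−p)^25
= 23751 · 4.7151e-05 · 0.025602 = 0.028671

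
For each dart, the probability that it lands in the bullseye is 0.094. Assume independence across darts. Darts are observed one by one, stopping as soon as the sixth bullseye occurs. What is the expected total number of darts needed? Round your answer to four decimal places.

63.8298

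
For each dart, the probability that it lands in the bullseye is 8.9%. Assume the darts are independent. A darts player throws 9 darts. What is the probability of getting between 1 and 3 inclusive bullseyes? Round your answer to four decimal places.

X ~ Binomial(9, 0.089); P(1 ≤ X ≤ 3) = Σ C(9,k) p^k (1−p)^(9−k) over k:
  k=1: C(9,1)·0.089^1·0.911^8 = 0.379996
  k=2: C(9,2)·0.089^2·0.911^7 = 0.148495
  k=3: C(9,3)·0.089^3·0.911^6 = 0.033850
Total = 0.562341

0.5623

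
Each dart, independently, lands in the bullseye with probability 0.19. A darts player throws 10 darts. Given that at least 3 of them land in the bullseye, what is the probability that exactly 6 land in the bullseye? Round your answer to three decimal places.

X ~ Binomial(10, 0.19). Want P(X=6 | X≥3) = P(X=6) / P(X≥3).
P(X=6) = C(10,6)·0.19^6·0.81^4 = 0.00425
P(X≥3) = 1 − 0.12158 − 0.28518 − 0.30102 = 0.29222
Ratio = 0.00425 / 0.29222 = 0.01455

0.015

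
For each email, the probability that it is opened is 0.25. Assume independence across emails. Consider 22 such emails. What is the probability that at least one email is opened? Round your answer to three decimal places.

0.998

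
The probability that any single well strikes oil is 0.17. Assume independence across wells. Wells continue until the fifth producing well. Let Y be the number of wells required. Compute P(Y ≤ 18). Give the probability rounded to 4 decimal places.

0.1787

Finishing within 18 wells ⇔ at least 5 successes in the first 18. With X ~ Binomial(18, 0.17), P(Y ≤ 18) = 1 − P(X ≤ 4).
  k=0: C(18,0)·0.17^0·0.83^18 = 0.034947
  k=1: C(18,1)·0.17^1·0.83^17 = 0.128839
  k=2: C(18,2)·0.17^2·0.83^16 = 0.224305
  k=3: C(18,3)·0.17^3·0.83^15 = 0.245024
  k=4: C(18,4)·0.17^4·0.83^14 = 0.188196
1 − 0.821311 = 0.178689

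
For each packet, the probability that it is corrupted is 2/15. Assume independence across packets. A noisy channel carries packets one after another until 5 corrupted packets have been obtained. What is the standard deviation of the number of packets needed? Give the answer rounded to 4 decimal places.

15.6125

Y = total packets until the fifth success; negative binomial with r=5, p=0.133333.
SD(Y) = √[r(1−p)/p²] = √(243.750000) = 15.612495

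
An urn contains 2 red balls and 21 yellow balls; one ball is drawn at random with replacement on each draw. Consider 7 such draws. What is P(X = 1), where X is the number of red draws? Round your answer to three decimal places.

0.353

X ~ Binomial(n=7, p=0.086957).
P(X=1) = C(7,1) · p^1 · (1−p)^6
= 7 · 0.086957 · 0.57936 = 0.35265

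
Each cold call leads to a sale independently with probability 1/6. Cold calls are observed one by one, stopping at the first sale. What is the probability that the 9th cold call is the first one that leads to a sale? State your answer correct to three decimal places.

0.039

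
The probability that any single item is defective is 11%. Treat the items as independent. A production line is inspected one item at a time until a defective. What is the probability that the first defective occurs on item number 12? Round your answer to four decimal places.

0.0305

Geometric (trials to first success), p = 0.11.
P(Y = 12) = (1−p)^11 · p = 0.27752 · 0.11 = 0.030527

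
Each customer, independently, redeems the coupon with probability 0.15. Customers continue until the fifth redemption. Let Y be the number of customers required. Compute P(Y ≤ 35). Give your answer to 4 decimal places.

0.6193

Finishing within 35 customers ⇔ at least 5 successes in the first 35. With X ~ Binomial(35, 0.15), P(Y ≤ 35) = 1 − P(X ≤ 4).
  k=0: C(35,0)·0.15^0·0.85^35 = 0.003386
  k=1: C(35,1)·0.15^1·0.85^34 = 0.020912
  k=2: C(35,2)·0.15^2·0.85^33 = 0.062737
  k=3: C(35,3)·0.15^3·0.85^32 = 0.121784
  k=4: C(35,4)·0.15^4·0.85^31 = 0.171930
1 − 0.380749 = 0.619251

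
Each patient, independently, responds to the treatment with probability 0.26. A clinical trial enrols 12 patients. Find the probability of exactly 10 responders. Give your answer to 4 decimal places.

X ~ Binomial(n=12, p=0.26).
P(X=10) = C(12,10) · p^10 · (1−p)^2
= 66 · 1.4117e-06 · 0.5476 = 0.000051

0.0001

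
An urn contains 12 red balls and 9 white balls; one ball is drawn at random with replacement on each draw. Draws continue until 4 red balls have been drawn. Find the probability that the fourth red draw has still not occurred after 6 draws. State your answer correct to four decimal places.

0.5148

Needing more than 6 draws ⇔ fewer than 4 successes in the first 6. With X ~ Binomial(6, 0.571429), P(Y > 6) = P(X ≤ 3).
  k=0: C(6,0)·0.571429^0·0.428571^6 = 0.006196
  k=1: C(6,1)·0.571429^1·0.428571^5 = 0.049571
  k=2: C(6,2)·0.571429^2·0.428571^4 = 0.165237
  k=3: C(6,3)·0.571429^3·0.428571^3 = 0.293755
P(X ≤ 3) = 0.514760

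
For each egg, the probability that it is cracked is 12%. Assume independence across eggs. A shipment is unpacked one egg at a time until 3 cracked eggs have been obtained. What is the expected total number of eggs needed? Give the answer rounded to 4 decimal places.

Y = total eggs until the third success; negative binomial with r=3, p=0.12.
E[Y] = r / p = 3 / 0.12 = 25.000000

25.0000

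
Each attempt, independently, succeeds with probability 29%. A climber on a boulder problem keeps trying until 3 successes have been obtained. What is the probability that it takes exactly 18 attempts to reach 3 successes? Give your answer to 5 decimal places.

Y = trial on which the third success occurs; negative binomial, r=3, p=0.29.
P(Y=18) = C(17,2) · p^3 · (1−p)^15
= 136 · 0.024389 · 0.0058732 = 0.0194809

0.01948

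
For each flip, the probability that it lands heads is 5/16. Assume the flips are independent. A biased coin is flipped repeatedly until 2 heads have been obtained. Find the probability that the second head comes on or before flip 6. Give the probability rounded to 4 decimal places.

0.6064

Finishing within 6 flips ⇔ at least 2 successes in the first 6. With X ~ Binomial(6, 0.3125), P(Y ≤ 6) = 1 − P(X ≤ 1).
  k=0: C(6,0)·0.3125^0·0.6875^6 = 0.105593
  k=1: C(6,1)·0.3125^1·0.6875^5 = 0.287982
1 − 0.393575 = 0.606425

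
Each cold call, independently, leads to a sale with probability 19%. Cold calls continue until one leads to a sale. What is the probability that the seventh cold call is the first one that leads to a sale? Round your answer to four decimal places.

0.0537

Geometric (trials to first success), p = 0.19.
P(Y = 7) = (1−p)^6 · p = 0.28243 · 0.19 = 0.053662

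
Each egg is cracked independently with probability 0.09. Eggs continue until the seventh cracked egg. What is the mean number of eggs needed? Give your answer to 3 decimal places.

77.778

Y = total eggs until the seventh success; negative binomial with r=7, p=0.09.
E[Y] = r / p = 7 / 0.09 = 77.77778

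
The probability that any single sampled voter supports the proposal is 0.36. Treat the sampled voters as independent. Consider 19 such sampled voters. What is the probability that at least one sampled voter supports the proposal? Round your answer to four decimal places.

0.9998

P(at least one) = 1 − P(none) = 1 − (1 − 0.36)^19
= 1 − 0.000208 = 0.999792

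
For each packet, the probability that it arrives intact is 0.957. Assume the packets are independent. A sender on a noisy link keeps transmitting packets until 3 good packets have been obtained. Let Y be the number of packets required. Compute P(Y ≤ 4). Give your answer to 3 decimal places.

Finishing within 4 packets ⇔ at least 3 successes in the first 4. With X ~ Binomial(4, 0.957), P(Y ≤ 4) = 1 − P(X ≤ 2).
  k=0: C(4,0)·0.957^0·0.043^4 = 0.00000
  k=1: C(4,1)·0.957^1·0.043^3 = 0.00030
  k=2: C(4,2)·0.957^2·0.043^2 = 0.01016
1 − 0.01047 = 0.98953

0.990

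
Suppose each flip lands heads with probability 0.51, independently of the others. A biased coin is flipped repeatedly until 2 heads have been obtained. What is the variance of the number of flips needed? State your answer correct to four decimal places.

3.7678

Y = total flips until the second success; negative binomial with r=2, p=0.51.
Var(Y) = r(1−p)/p² = 2·0.49 / 0.51² = 3.767782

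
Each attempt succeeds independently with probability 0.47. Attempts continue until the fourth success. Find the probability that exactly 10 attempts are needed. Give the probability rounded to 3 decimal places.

Y = trial on which the fourth success occurs; negative binomial, r=4, p=0.47.
P(Y=10) = C(9,3) · p^4 · (1−p)^6
= 84 · 0.048797 · 0.022164 = 0.09085

0.091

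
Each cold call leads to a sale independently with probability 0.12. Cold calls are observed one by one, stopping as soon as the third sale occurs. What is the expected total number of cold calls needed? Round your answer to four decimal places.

Y = total cold calls until the third success; negative binomial with r=3, p=0.12.
E[Y] = r / p = 3 / 0.12 = 25.000000

25.0000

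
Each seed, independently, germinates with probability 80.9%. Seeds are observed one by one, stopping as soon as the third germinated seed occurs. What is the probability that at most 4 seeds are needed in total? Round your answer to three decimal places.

Finishing within 4 seeds ⇔ at least 3 successes in the first 4. With X ~ Binomial(4, 0.809), P(Y ≤ 4) = 1 − P(X ≤ 2).
  k=0: C(4,0)·0.809^0·0.191^4 = 0.00133
  k=1: C(4,1)·0.809^1·0.191^3 = 0.02255
  k=2: C(4,2)·0.809^2·0.191^2 = 0.14326
1 − 0.16714 = 0.83286

0.833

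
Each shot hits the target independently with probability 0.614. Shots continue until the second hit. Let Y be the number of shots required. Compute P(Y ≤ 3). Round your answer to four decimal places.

0.6680

Finishing within 3 shots ⇔ at least 2 successes in the first 3. With X ~ Binomial(3, 0.614), P(Y ≤ 3) = 1 − P(X ≤ 1).
  k=0: C(3,0)·0.614^0·0.386^3 = 0.057512
  k=1: C(3,1)·0.614^1·0.386^2 = 0.274451
1 − 0.331963 = 0.668037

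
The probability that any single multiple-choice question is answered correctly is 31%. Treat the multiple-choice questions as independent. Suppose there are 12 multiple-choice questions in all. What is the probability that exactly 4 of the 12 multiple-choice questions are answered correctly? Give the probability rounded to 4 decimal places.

X ~ Binomial(n=12, p=0.31).
P(X=4) = C(12,4) · p^4 · (1−p)^8
= 495 · 0.0092352 · 0.05138 = 0.234879

0.2349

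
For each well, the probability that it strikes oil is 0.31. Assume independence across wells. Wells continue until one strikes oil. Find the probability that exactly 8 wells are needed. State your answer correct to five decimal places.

Geometric (trials to first success), p = 0.31.
P(Y = 8) = (1−p)^7 · p = 0.074464 · 0.31 = 0.0230837

0.02308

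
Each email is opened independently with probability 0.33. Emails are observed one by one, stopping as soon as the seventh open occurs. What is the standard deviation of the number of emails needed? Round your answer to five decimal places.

Y = total emails until the seventh success; negative binomial with r=7, p=0.33.
SD(Y) = √[r(1−p)/p²] = √(43.0670340) = 6.5625478

6.56255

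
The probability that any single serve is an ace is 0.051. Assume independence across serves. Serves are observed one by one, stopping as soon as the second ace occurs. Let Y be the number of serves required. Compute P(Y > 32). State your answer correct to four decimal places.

Needing more than 32 serves ⇔ fewer than 2 successes in the first 32. With X ~ Binomial(32, 0.051), P(Y > 32) = P(X ≤ 1).
  k=0: C(32,0)·0.051^0·0.949^32 = 0.187292
  k=1: C(32,1)·0.051^1·0.949^31 = 0.322087
P(X ≤ 1) = 0.509378

0.5094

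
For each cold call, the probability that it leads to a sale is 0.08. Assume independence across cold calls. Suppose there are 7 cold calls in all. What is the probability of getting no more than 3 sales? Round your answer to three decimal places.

0.999

X ~ Binomial(7, 0.08); P(X ≤ 3) = Σ C(7,k) p^k (1−p)^(7−k) over k:
  k=0: C(7,0)·0.08^0·0.92^7 = 0.55785
  k=1: C(7,1)·0.08^1·0.92^6 = 0.33956
  k=2: C(7,2)·0.08^2·0.92^5 = 0.08858
  k=3: C(7,3)·0.08^3·0.92^4 = 0.01284
Total = 0.99882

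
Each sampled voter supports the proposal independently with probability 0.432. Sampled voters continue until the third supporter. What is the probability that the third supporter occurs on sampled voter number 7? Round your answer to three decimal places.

Y = trial on which the third success occurs; negative binomial, r=3, p=0.432.
P(Y=7) = C(6,2) · p^3 · (1−p)^4
= 15 · 0.080622 · 0.10409 = 0.12587

0.126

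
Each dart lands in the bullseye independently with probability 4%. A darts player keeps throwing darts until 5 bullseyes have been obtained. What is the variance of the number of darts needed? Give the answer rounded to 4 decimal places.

3000.0000

Y = total darts until the fifth success; negative binomial with r=5, p=0.04.
Var(Y) = r(1−p)/p² = 5·0.96 / 0.04² = 3000.000000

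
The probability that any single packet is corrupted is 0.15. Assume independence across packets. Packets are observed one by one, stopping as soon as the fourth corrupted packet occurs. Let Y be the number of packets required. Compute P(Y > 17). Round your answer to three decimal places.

0.756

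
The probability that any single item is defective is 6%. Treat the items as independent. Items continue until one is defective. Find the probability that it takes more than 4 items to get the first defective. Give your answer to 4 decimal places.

0.7807

Y = number of items to the first success; geometric, p = 0.06.
P(Y > 4) = P(first 4 all fail) = (1−p)^4 = 0.780749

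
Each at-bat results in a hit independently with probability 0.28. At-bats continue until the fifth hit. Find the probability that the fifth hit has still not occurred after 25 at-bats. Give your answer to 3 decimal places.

0.130

Needing more than 25 at-bats ⇔ fewer than 5 successes in the first 25. With X ~ Binomial(25, 0.28), P(Y > 25) = P(X ≤ 4).
  k=0: C(25,0)·0.28^0·0.72^25 = 0.00027
  k=1: C(25,1)·0.28^1·0.72^24 = 0.00264
  k=2: C(25,2)·0.28^2·0.72^23 = 0.01231
  k=3: C(25,3)·0.28^3·0.72^22 = 0.03669
  k=4: C(25,4)·0.28^4·0.72^21 = 0.07847
P(X ≤ 4) = 0.13037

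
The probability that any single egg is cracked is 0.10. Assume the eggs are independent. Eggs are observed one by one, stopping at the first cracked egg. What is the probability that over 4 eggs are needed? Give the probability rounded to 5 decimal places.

Y = number of eggs to the first success; geometric, p = 0.10.
P(Y > 4) = P(first 4 all fail) = (1−p)^4 = 0.6561000

0.65610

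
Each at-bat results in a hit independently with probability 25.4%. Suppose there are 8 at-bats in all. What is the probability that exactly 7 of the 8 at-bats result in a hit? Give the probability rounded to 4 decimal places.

X ~ Binomial(n=8, p=0.254).
P(X=7) = C(8,7) · p^7 · (1−p)^1
= 8 · 6.8208e-05 · 0.746 = 0.000407

0.0004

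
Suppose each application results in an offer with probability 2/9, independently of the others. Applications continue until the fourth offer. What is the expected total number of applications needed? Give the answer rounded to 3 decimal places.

18.000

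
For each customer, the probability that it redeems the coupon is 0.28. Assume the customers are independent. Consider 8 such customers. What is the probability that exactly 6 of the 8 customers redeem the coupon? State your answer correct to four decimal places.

0.0070

X ~ Binomial(n=8, p=0.28).
P(X=6) = C(8,6) · p^6 · (1−p)^2
= 28 · 0.00048189 · 0.5184 = 0.006995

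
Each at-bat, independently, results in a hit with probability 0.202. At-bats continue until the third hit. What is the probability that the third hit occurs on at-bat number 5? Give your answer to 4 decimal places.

Y = trial on which the third success occurs; negative binomial, r=3, p=0.202.
P(Y=5) = C(4,2) · p^3 · (1−p)^2
= 6 · 0.0082424 · 0.6368 = 0.031493

0.0315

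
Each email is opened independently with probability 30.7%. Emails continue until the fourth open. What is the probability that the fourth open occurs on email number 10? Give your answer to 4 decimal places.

Y = trial on which the fourth success occurs; negative binomial, r=4, p=0.307.
P(Y=10) = C(9,3) · p^4 · (1−p)^6
= 84 · 0.0088829 · 0.11076 = 0.082648

0.0826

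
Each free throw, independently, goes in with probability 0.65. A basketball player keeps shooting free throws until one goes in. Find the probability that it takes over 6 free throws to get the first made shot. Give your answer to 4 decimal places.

0.0018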